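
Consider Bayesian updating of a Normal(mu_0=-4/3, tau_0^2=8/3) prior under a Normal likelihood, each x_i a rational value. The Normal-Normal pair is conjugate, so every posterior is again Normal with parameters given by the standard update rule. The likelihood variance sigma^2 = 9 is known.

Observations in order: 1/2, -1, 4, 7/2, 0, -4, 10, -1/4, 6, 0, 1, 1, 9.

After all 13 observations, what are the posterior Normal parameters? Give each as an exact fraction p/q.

mu_0=202/131, tau_0^2=72/131

obs 1: x=1/2 → posterior Normal(-32/35, 72/35)
obs 2: x=-1 → posterior Normal(-40/43, 72/43)
obs 3: x=4 → posterior Normal(-8/51, 24/17)
obs 4: x=7/2 → posterior Normal(20/59, 72/59)
obs 5: x=0 → posterior Normal(20/67, 72/67)
obs 6: x=-4 → posterior Normal(-4/25, 24/25)
obs 7: x=10 → posterior Normal(68/83, 72/83)
obs 8: x=-1/4 → posterior Normal(66/91, 72/91)
obs 9: x=6 → posterior Normal(38/33, 8/11)
obs 10: x=0 → posterior Normal(114/107, 72/107)
obs 11: x=1 → posterior Normal(122/115, 72/115)
obs 12: x=1 → posterior Normal(130/123, 24/41)
obs 13: x=9 → posterior Normal(202/131, 72/131)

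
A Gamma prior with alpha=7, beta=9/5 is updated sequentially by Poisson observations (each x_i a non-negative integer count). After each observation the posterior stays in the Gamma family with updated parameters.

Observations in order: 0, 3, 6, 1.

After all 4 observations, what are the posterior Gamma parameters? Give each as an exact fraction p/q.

alpha=17, beta=29/5

obs 1: x=0 → posterior Gamma(7, 14/5)
obs 2: x=3 → posterior Gamma(10, 19/5)
obs 3: x=6 → posterior Gamma(16, 24/5)
obs 4: x=1 → posterior Gamma(17, 29/5)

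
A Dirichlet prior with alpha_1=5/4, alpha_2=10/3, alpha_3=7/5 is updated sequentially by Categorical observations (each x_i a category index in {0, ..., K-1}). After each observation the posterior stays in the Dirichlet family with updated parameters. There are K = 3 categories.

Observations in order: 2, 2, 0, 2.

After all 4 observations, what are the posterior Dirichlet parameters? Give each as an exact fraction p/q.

alpha_1=9/4, alpha_2=10/3, alpha_3=22/5

obs 1: x=2 → posterior Dirichlet(5/4, 10/3, 12/5)
obs 2: x=2 → posterior Dirichlet(5/4, 10/3, 17/5)
obs 3: x=0 → posterior Dirichlet(9/4, 10/3, 17/5)
obs 4: x=2 → posterior Dirichlet(9/4, 10/3, 22/5)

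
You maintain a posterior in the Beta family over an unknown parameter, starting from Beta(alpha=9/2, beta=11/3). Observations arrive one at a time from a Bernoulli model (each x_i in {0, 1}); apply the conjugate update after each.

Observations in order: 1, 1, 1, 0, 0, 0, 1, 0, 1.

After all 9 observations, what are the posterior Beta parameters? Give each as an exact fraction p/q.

obs 1: x=1 → posterior Beta(11/2, 11/3)
obs 2: x=1 → posterior Beta(13/2, 11/3)
obs 3: x=1 → posterior Beta(15/2, 11/3)
obs 4: x=0 → posterior Beta(15/2, 14/3)
obs 5: x=0 → posterior Beta(15/2, 17/3)
obs 6: x=0 → posterior Beta(15/2, 20/3)
obs 7: x=1 → posterior Beta(17/2, 20/3)
obs 8: x=0 → posterior Beta(17/2, 23/3)
obs 9: x=1 → posterior Beta(19/2, 23/3)

alpha=19/2, beta=23/3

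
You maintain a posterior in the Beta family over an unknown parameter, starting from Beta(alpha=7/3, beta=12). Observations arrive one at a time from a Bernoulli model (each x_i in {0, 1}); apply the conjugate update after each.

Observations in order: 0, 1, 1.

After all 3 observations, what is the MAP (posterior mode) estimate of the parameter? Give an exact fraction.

obs 1: x=0 → posterior Beta(7/3, 13)
obs 2: x=1 → posterior Beta(10/3, 13)
obs 3: x=1 → posterior Beta(13/3, 13)

5/23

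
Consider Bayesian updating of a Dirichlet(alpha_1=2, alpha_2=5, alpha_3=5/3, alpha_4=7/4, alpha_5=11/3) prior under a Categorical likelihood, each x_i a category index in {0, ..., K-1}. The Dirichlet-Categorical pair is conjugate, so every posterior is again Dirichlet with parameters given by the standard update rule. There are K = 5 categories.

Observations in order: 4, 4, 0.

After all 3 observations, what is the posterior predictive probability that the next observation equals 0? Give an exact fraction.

obs 1: x=4 → posterior Dirichlet(2, 5, 5/3, 7/4, 14/3)
obs 2: x=4 → posterior Dirichlet(2, 5, 5/3, 7/4, 17/3)
obs 3: x=0 → posterior Dirichlet(3, 5, 5/3, 7/4, 17/3)

36/205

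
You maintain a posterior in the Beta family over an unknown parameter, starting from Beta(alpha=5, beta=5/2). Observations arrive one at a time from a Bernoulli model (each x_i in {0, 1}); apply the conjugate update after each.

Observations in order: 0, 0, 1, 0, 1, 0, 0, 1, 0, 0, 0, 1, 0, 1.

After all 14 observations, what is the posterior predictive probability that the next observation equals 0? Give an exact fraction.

obs 1: x=0 → posterior Beta(5, 7/2)
obs 2: x=0 → posterior Beta(5, 9/2)
obs 3: x=1 → posterior Beta(6, 9/2)
obs 4: x=0 → posterior Beta(6, 11/2)
obs 5: x=1 → posterior Beta(7, 11/2)
obs 6: x=0 → posterior Beta(7, 13/2)
obs 7: x=0 → posterior Beta(7, 15/2)
obs 8: x=1 → posterior Beta(8, 15/2)
obs 9: x=0 → posterior Beta(8, 17/2)
obs 10: x=0 → posterior Beta(8, 19/2)
obs 11: x=0 → posterior Beta(8, 21/2)
obs 12: x=1 → posterior Beta(9, 21/2)
obs 13: x=0 → posterior Beta(9, 23/2)
obs 14: x=1 → posterior Beta(10, 23/2)

23/43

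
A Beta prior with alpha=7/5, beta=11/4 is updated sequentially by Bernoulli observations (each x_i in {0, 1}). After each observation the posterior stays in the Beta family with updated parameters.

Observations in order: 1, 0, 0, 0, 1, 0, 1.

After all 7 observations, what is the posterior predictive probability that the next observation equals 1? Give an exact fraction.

88/223

obs 1: x=1 → posterior Beta(12/5, 11/4)
obs 2: x=0 → posterior Beta(12/5, 15/4)
obs 3: x=0 → posterior Beta(12/5, 19/4)
obs 4: x=0 → posterior Beta(12/5, 23/4)
obs 5: x=1 → posterior Beta(17/5, 23/4)
obs 6: x=0 → posterior Beta(17/5, 27/4)
obs 7: x=1 → posterior Beta(22/5, 27/4)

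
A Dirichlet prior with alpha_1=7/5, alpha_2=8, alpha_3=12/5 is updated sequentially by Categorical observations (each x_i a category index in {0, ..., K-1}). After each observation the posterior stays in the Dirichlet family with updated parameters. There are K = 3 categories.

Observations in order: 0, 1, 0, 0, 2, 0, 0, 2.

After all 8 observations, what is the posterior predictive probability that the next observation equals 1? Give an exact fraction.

obs 1: x=0 → posterior Dirichlet(12/5, 8, 12/5)
obs 2: x=1 → posterior Dirichlet(12/5, 9, 12/5)
obs 3: x=0 → posterior Dirichlet(17/5, 9, 12/5)
obs 4: x=0 → posterior Dirichlet(22/5, 9, 12/5)
obs 5: x=2 → posterior Dirichlet(22/5, 9, 17/5)
obs 6: x=0 → posterior Dirichlet(27/5, 9, 17/5)
obs 7: x=0 → posterior Dirichlet(32/5, 9, 17/5)
obs 8: x=2 → posterior Dirichlet(32/5, 9, 22/5)

5/11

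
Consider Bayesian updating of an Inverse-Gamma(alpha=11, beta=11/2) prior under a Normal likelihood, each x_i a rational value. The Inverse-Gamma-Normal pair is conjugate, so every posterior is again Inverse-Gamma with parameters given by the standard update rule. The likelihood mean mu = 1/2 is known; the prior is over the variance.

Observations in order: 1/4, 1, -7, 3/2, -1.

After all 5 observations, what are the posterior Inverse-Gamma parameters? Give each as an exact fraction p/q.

obs 1: x=1/4 → posterior Inverse-Gamma(23/2, 177/32)
obs 2: x=1 → posterior Inverse-Gamma(12, 181/32)
obs 3: x=-7 → posterior Inverse-Gamma(25/2, 1081/32)
obs 4: x=3/2 → posterior Inverse-Gamma(13, 1097/32)
obs 5: x=-1 → posterior Inverse-Gamma(27/2, 1133/32)

alpha=27/2, beta=1133/32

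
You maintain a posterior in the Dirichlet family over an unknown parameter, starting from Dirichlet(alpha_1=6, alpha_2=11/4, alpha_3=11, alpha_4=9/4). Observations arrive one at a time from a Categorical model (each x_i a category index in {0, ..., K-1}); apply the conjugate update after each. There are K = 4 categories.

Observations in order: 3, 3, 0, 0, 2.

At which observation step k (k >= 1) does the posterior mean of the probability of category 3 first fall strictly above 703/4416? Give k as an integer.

k = 2

obs 1: x=3 → posterior Dirichlet(6, 11/4, 11, 13/4)
obs 2: x=3 → posterior Dirichlet(6, 11/4, 11, 17/4)
obs 3: x=0 → posterior Dirichlet(7, 11/4, 11, 17/4)
obs 4: x=0 → posterior Dirichlet(8, 11/4, 11, 17/4)
obs 5: x=2 → posterior Dirichlet(8, 11/4, 12, 17/4)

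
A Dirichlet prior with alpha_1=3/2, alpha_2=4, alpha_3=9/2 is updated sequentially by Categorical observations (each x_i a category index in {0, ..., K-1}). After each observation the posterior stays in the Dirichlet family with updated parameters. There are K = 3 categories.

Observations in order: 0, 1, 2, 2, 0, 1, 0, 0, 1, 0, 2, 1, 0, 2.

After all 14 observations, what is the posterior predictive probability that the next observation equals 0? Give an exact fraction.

obs 1: x=0 → posterior Dirichlet(5/2, 4, 9/2)
obs 2: x=1 → posterior Dirichlet(5/2, 5, 9/2)
obs 3: x=2 → posterior Dirichlet(5/2, 5, 11/2)
obs 4: x=2 → posterior Dirichlet(5/2, 5, 13/2)
obs 5: x=0 → posterior Dirichlet(7/2, 5, 13/2)
obs 6: x=1 → posterior Dirichlet(7/2, 6, 13/2)
obs 7: x=0 → posterior Dirichlet(9/2, 6, 13/2)
obs 8: x=0 → posterior Dirichlet(11/2, 6, 13/2)
obs 9: x=1 → posterior Dirichlet(11/2, 7, 13/2)
obs 10: x=0 → posterior Dirichlet(13/2, 7, 13/2)
obs 11: x=2 → posterior Dirichlet(13/2, 7, 15/2)
obs 12: x=1 → posterior Dirichlet(13/2, 8, 15/2)
obs 13: x=0 → posterior Dirichlet(15/2, 8, 15/2)
obs 14: x=2 → posterior Dirichlet(15/2, 8, 17/2)

5/16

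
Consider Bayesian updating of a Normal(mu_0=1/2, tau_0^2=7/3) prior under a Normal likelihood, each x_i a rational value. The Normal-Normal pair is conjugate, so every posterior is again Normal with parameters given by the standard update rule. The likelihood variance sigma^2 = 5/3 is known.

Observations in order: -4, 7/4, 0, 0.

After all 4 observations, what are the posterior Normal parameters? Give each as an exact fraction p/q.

obs 1: x=-4 → posterior Normal(-17/8, 35/36)
obs 2: x=7/4 → posterior Normal(-53/76, 35/57)
obs 3: x=0 → posterior Normal(-53/104, 35/78)
obs 4: x=0 → posterior Normal(-53/132, 35/99)

mu_0=-53/132, tau_0^2=35/99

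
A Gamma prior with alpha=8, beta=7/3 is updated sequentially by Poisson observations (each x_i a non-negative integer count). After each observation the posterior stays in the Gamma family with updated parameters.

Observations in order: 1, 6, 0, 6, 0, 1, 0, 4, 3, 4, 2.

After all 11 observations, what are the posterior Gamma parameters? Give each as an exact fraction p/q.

alpha=35, beta=40/3

obs 1: x=1 → posterior Gamma(9, 10/3)
obs 2: x=6 → posterior Gamma(15, 13/3)
obs 3: x=0 → posterior Gamma(15, 16/3)
obs 4: x=6 → posterior Gamma(21, 19/3)
obs 5: x=0 → posterior Gamma(21, 22/3)
obs 6: x=1 → posterior Gamma(22, 25/3)
obs 7: x=0 → posterior Gamma(22, 28/3)
obs 8: x=4 → posterior Gamma(26, 31/3)
obs 9: x=3 → posterior Gamma(29, 34/3)
obs 10: x=4 → posterior Gamma(33, 37/3)
obs 11: x=2 → posterior Gamma(35, 40/3)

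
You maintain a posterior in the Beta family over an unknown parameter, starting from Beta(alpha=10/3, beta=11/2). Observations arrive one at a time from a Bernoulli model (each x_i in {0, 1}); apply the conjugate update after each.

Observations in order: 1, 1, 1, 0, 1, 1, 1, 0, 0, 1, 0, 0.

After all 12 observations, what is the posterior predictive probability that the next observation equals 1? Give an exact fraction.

62/125

obs 1: x=1 → posterior Beta(13/3, 11/2)
obs 2: x=1 → posterior Beta(16/3, 11/2)
obs 3: x=1 → posterior Beta(19/3, 11/2)
obs 4: x=0 → posterior Beta(19/3, 13/2)
obs 5: x=1 → posterior Beta(22/3, 13/2)
obs 6: x=1 → posterior Beta(25/3, 13/2)
obs 7: x=1 → posterior Beta(28/3, 13/2)
obs 8: x=0 → posterior Beta(28/3, 15/2)
obs 9: x=0 → posterior Beta(28/3, 17/2)
obs 10: x=1 → posterior Beta(31/3, 17/2)
obs 11: x=0 → posterior Beta(31/3, 19/2)
obs 12: x=0 → posterior Beta(31/3, 21/2)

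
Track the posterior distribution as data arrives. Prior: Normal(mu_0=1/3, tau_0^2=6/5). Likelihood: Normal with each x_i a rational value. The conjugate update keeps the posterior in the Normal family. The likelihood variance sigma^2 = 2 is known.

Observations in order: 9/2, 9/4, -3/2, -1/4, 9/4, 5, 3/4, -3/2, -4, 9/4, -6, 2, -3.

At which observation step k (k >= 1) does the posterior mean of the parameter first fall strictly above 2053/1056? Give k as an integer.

k = 2

obs 1: x=9/2 → posterior Normal(91/48, 3/4)
obs 2: x=9/4 → posterior Normal(263/132, 6/11)
obs 3: x=-3/2 → posterior Normal(209/168, 3/7)
obs 4: x=-1/4 → posterior Normal(50/51, 6/17)
obs 5: x=9/4 → posterior Normal(281/240, 3/10)
obs 6: x=5 → posterior Normal(461/276, 6/23)
obs 7: x=3/4 → posterior Normal(61/39, 3/13)
obs 8: x=-3/2 → posterior Normal(217/174, 6/29)
obs 9: x=-4 → posterior Normal(145/192, 3/16)
obs 10: x=9/4 → posterior Normal(53/60, 6/35)
obs 11: x=-6 → posterior Normal(155/456, 3/19)
obs 12: x=2 → posterior Normal(227/492, 6/41)
obs 13: x=-3 → posterior Normal(119/528, 3/22)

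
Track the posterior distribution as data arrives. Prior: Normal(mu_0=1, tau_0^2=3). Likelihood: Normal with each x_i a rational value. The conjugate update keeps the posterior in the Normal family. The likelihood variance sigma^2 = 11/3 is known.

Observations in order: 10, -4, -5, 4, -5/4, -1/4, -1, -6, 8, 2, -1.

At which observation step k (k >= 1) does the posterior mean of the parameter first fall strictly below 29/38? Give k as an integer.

obs 1: x=10 → posterior Normal(101/20, 33/20)
obs 2: x=-4 → posterior Normal(65/29, 33/29)
obs 3: x=-5 → posterior Normal(10/19, 33/38)
obs 4: x=4 → posterior Normal(56/47, 33/47)
obs 5: x=-5/4 → posterior Normal(179/224, 33/56)
obs 6: x=-1/4 → posterior Normal(17/26, 33/65)
obs 7: x=-1 → posterior Normal(67/148, 33/74)
obs 8: x=-6 → posterior Normal(-41/166, 33/83)
obs 9: x=8 → posterior Normal(103/184, 33/92)
obs 10: x=2 → posterior Normal(139/202, 33/101)
obs 11: x=-1 → posterior Normal(11/20, 3/10)

k = 3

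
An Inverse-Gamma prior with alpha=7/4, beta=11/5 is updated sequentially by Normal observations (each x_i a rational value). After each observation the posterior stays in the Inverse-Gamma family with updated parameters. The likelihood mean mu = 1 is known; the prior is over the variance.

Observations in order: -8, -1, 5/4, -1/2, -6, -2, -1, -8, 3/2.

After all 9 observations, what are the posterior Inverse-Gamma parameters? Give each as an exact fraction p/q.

obs 1: x=-8 → posterior Inverse-Gamma(9/4, 427/10)
obs 2: x=-1 → posterior Inverse-Gamma(11/4, 447/10)
obs 3: x=5/4 → posterior Inverse-Gamma(13/4, 7157/160)
obs 4: x=-1/2 → posterior Inverse-Gamma(15/4, 7337/160)
obs 5: x=-6 → posterior Inverse-Gamma(17/4, 11257/160)
obs 6: x=-2 → posterior Inverse-Gamma(19/4, 11977/160)
obs 7: x=-1 → posterior Inverse-Gamma(21/4, 12297/160)
obs 8: x=-8 → posterior Inverse-Gamma(23/4, 18777/160)
obs 9: x=3/2 → posterior Inverse-Gamma(25/4, 18797/160)

alpha=25/4, beta=18797/160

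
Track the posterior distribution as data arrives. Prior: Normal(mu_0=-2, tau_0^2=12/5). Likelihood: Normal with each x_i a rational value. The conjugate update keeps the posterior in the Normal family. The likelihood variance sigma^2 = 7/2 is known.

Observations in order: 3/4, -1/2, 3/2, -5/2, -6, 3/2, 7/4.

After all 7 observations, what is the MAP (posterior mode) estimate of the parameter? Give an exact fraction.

obs 1: x=3/4 → posterior Normal(-52/59, 84/59)
obs 2: x=-1/2 → posterior Normal(-64/83, 84/83)
obs 3: x=3/2 → posterior Normal(-28/107, 84/107)
obs 4: x=-5/2 → posterior Normal(-88/131, 84/131)
obs 5: x=-6 → posterior Normal(-232/155, 84/155)
obs 6: x=3/2 → posterior Normal(-196/179, 84/179)
obs 7: x=7/4 → posterior Normal(-22/29, 12/29)

-22/29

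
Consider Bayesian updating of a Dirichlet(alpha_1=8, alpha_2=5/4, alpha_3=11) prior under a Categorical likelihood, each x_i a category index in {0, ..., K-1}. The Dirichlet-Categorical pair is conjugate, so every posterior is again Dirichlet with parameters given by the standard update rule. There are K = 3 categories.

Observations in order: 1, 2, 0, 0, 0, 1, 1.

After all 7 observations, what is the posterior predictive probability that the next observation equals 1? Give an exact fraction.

obs 1: x=1 → posterior Dirichlet(8, 9/4, 11)
obs 2: x=2 → posterior Dirichlet(8, 9/4, 12)
obs 3: x=0 → posterior Dirichlet(9, 9/4, 12)
obs 4: x=0 → posterior Dirichlet(10, 9/4, 12)
obs 5: x=0 → posterior Dirichlet(11, 9/4, 12)
obs 6: x=1 → posterior Dirichlet(11, 13/4, 12)
obs 7: x=1 → posterior Dirichlet(11, 17/4, 12)

17/109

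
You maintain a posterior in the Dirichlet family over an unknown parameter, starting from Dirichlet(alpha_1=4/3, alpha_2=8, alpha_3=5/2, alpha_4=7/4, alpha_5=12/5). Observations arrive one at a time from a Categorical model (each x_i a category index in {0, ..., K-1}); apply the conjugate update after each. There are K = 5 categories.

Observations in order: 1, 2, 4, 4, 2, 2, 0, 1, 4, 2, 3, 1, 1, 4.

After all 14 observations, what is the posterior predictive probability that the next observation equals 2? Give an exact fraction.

obs 1: x=1 → posterior Dirichlet(4/3, 9, 5/2, 7/4, 12/5)
obs 2: x=2 → posterior Dirichlet(4/3, 9, 7/2, 7/4, 12/5)
obs 3: x=4 → posterior Dirichlet(4/3, 9, 7/2, 7/4, 17/5)
obs 4: x=4 → posterior Dirichlet(4/3, 9, 7/2, 7/4, 22/5)
obs 5: x=2 → posterior Dirichlet(4/3, 9, 9/2, 7/4, 22/5)
obs 6: x=2 → posterior Dirichlet(4/3, 9, 11/2, 7/4, 22/5)
obs 7: x=0 → posterior Dirichlet(7/3, 9, 11/2, 7/4, 22/5)
obs 8: x=1 → posterior Dirichlet(7/3, 10, 11/2, 7/4, 22/5)
obs 9: x=4 → posterior Dirichlet(7/3, 10, 11/2, 7/4, 27/5)
obs 10: x=2 → posterior Dirichlet(7/3, 10, 13/2, 7/4, 27/5)
obs 11: x=3 → posterior Dirichlet(7/3, 10, 13/2, 11/4, 27/5)
obs 12: x=1 → posterior Dirichlet(7/3, 11, 13/2, 11/4, 27/5)
obs 13: x=1 → posterior Dirichlet(7/3, 12, 13/2, 11/4, 27/5)
obs 14: x=4 → posterior Dirichlet(7/3, 12, 13/2, 11/4, 32/5)

390/1799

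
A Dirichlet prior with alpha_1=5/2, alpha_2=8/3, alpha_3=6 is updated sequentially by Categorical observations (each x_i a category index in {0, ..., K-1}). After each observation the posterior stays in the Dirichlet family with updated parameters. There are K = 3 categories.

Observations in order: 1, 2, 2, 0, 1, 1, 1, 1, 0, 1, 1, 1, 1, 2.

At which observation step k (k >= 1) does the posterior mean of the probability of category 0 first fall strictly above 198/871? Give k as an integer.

k = 4

obs 1: x=1 → posterior Dirichlet(5/2, 11/3, 6)
obs 2: x=2 → posterior Dirichlet(5/2, 11/3, 7)
obs 3: x=2 → posterior Dirichlet(5/2, 11/3, 8)
obs 4: x=0 → posterior Dirichlet(7/2, 11/3, 8)
obs 5: x=1 → posterior Dirichlet(7/2, 14/3, 8)
obs 6: x=1 → posterior Dirichlet(7/2, 17/3, 8)
obs 7: x=1 → posterior Dirichlet(7/2, 20/3, 8)
obs 8: x=1 → posterior Dirichlet(7/2, 23/3, 8)
obs 9: x=0 → posterior Dirichlet(9/2, 23/3, 8)
obs 10: x=1 → posterior Dirichlet(9/2, 26/3, 8)
obs 11: x=1 → posterior Dirichlet(9/2, 29/3, 8)
obs 12: x=1 → posterior Dirichlet(9/2, 32/3, 8)
obs 13: x=1 → posterior Dirichlet(9/2, 35/3, 8)
obs 14: x=2 → posterior Dirichlet(9/2, 35/3, 9)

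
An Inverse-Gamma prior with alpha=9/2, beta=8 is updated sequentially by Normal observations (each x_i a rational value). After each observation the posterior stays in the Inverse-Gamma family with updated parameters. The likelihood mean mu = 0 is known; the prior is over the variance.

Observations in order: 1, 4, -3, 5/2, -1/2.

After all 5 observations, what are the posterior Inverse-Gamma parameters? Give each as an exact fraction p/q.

alpha=7, beta=97/4

obs 1: x=1 → posterior Inverse-Gamma(5, 17/2)
obs 2: x=4 → posterior Inverse-Gamma(11/2, 33/2)
obs 3: x=-3 → posterior Inverse-Gamma(6, 21)
obs 4: x=5/2 → posterior Inverse-Gamma(13/2, 193/8)
obs 5: x=-1/2 → posterior Inverse-Gamma(7, 97/4)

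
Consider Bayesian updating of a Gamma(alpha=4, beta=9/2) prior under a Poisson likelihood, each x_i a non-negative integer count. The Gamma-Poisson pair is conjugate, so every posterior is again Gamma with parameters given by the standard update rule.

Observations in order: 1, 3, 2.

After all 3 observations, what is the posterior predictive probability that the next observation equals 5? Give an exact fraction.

36942530625000000/2862423051509815793

obs 1: x=1 → posterior Gamma(5, 11/2)
obs 2: x=3 → posterior Gamma(8, 13/2)
obs 3: x=2 → posterior Gamma(10, 15/2)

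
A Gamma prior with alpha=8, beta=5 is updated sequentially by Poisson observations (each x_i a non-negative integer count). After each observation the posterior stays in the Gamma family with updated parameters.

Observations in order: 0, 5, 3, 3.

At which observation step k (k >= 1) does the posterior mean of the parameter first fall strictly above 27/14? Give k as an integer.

obs 1: x=0 → posterior Gamma(8, 6)
obs 2: x=5 → posterior Gamma(13, 7)
obs 3: x=3 → posterior Gamma(16, 8)
obs 4: x=3 → posterior Gamma(19, 9)

k = 3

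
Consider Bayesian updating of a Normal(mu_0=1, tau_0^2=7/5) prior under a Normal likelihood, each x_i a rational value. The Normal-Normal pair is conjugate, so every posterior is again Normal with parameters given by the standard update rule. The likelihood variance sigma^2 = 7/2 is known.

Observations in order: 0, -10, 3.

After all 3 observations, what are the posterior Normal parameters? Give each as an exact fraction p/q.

obs 1: x=0 → posterior Normal(5/7, 1)
obs 2: x=-10 → posterior Normal(-5/3, 7/9)
obs 3: x=3 → posterior Normal(-9/11, 7/11)

mu_0=-9/11, tau_0^2=7/11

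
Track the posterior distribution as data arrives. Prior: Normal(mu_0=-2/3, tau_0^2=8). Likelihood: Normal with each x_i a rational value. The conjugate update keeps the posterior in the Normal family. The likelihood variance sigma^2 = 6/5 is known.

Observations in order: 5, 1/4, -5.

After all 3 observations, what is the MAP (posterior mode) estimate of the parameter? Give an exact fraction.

obs 1: x=5 → posterior Normal(98/23, 24/23)
obs 2: x=1/4 → posterior Normal(103/43, 24/43)
obs 3: x=-5 → posterior Normal(1/21, 8/21)

1/21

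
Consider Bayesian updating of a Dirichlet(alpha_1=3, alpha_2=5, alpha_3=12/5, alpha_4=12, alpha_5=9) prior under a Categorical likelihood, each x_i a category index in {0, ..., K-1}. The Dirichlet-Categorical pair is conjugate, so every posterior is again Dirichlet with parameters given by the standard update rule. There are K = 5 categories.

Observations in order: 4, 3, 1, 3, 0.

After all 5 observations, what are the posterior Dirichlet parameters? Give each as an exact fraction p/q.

obs 1: x=4 → posterior Dirichlet(3, 5, 12/5, 12, 10)
obs 2: x=3 → posterior Dirichlet(3, 5, 12/5, 13, 10)
obs 3: x=1 → posterior Dirichlet(3, 6, 12/5, 13, 10)
obs 4: x=3 → posterior Dirichlet(3, 6, 12/5, 14, 10)
obs 5: x=0 → posterior Dirichlet(4, 6, 12/5, 14, 10)

alpha_1=4, alpha_2=6, alpha_3=12/5, alpha_4=14, alpha_5=10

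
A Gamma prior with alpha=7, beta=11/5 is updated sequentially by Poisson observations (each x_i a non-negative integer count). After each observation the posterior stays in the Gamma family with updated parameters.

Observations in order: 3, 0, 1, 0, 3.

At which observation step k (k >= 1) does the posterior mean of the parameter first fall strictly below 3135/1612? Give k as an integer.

obs 1: x=3 → posterior Gamma(10, 16/5)
obs 2: x=0 → posterior Gamma(10, 21/5)
obs 3: x=1 → posterior Gamma(11, 26/5)
obs 4: x=0 → posterior Gamma(11, 31/5)
obs 5: x=3 → posterior Gamma(14, 36/5)

k = 4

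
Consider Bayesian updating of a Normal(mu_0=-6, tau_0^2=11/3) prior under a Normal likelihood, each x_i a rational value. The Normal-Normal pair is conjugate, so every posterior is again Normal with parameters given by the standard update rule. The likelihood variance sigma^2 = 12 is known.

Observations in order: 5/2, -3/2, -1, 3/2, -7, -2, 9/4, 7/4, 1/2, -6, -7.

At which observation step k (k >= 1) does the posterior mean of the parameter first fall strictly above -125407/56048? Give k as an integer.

obs 1: x=5/2 → posterior Normal(-377/94, 132/47)
obs 2: x=-3/2 → posterior Normal(-205/58, 66/29)
obs 3: x=-1 → posterior Normal(-72/23, 44/23)
obs 4: x=3/2 → posterior Normal(-399/160, 33/20)
obs 5: x=-7 → posterior Normal(-79/26, 132/91)
obs 6: x=-2 → posterior Normal(-199/68, 22/17)
obs 7: x=9/4 → posterior Normal(-1095/452, 132/113)
obs 8: x=7/4 → posterior Normal(-509/248, 33/31)
obs 9: x=1/2 → posterior Normal(-83/45, 44/45)
obs 10: x=-6 → posterior Normal(-315/146, 66/73)
obs 11: x=-7 → posterior Normal(-392/157, 132/157)

k = 8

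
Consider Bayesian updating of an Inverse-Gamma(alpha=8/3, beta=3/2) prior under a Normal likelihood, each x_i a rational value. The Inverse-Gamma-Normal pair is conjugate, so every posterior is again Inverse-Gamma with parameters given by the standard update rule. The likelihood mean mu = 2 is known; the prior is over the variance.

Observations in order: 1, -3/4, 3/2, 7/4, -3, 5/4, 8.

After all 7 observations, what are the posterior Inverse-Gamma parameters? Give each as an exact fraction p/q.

obs 1: x=1 → posterior Inverse-Gamma(19/6, 2)
obs 2: x=-3/4 → posterior Inverse-Gamma(11/3, 185/32)
obs 3: x=3/2 → posterior Inverse-Gamma(25/6, 189/32)
obs 4: x=7/4 → posterior Inverse-Gamma(14/3, 95/16)
obs 5: x=-3 → posterior Inverse-Gamma(31/6, 295/16)
obs 6: x=5/4 → posterior Inverse-Gamma(17/3, 599/32)
obs 7: x=8 → posterior Inverse-Gamma(37/6, 1175/32)

alpha=37/6, beta=1175/32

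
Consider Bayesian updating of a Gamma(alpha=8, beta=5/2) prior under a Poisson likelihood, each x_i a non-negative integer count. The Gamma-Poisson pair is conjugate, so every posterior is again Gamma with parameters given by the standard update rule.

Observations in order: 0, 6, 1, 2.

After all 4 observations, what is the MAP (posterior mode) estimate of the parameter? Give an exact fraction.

32/13

obs 1: x=0 → posterior Gamma(8, 7/2)
obs 2: x=6 → posterior Gamma(14, 9/2)
obs 3: x=1 → posterior Gamma(15, 11/2)
obs 4: x=2 → posterior Gamma(17, 13/2)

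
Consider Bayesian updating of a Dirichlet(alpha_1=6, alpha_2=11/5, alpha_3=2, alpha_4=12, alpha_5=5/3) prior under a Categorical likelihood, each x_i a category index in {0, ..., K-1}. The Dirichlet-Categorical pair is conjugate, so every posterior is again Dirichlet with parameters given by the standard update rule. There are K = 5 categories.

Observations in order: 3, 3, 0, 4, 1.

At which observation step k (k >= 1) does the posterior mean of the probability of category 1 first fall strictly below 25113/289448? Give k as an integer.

obs 1: x=3 → posterior Dirichlet(6, 11/5, 2, 13, 5/3)
obs 2: x=3 → posterior Dirichlet(6, 11/5, 2, 14, 5/3)
obs 3: x=0 → posterior Dirichlet(7, 11/5, 2, 14, 5/3)
obs 4: x=4 → posterior Dirichlet(7, 11/5, 2, 14, 8/3)
obs 5: x=1 → posterior Dirichlet(7, 16/5, 2, 14, 8/3)

k = 2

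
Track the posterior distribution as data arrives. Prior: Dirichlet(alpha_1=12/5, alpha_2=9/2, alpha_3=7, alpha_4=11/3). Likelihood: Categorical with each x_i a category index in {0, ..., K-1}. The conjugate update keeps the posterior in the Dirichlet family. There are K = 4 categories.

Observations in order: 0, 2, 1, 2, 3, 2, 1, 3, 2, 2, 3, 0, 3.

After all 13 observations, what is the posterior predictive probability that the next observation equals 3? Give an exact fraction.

230/917

obs 1: x=0 → posterior Dirichlet(17/5, 9/2, 7, 11/3)
obs 2: x=2 → posterior Dirichlet(17/5, 9/2, 8, 11/3)
obs 3: x=1 → posterior Dirichlet(17/5, 11/2, 8, 11/3)
obs 4: x=2 → posterior Dirichlet(17/5, 11/2, 9, 11/3)
obs 5: x=3 → posterior Dirichlet(17/5, 11/2, 9, 14/3)
obs 6: x=2 → posterior Dirichlet(17/5, 11/2, 10, 14/3)
obs 7: x=1 → posterior Dirichlet(17/5, 13/2, 10, 14/3)
obs 8: x=3 → posterior Dirichlet(17/5, 13/2, 10, 17/3)
obs 9: x=2 → posterior Dirichlet(17/5, 13/2, 11, 17/3)
obs 10: x=2 → posterior Dirichlet(17/5, 13/2, 12, 17/3)
obs 11: x=3 → posterior Dirichlet(17/5, 13/2, 12, 20/3)
obs 12: x=0 → posterior Dirichlet(22/5, 13/2, 12, 20/3)
obs 13: x=3 → posterior Dirichlet(22/5, 13/2, 12, 23/3)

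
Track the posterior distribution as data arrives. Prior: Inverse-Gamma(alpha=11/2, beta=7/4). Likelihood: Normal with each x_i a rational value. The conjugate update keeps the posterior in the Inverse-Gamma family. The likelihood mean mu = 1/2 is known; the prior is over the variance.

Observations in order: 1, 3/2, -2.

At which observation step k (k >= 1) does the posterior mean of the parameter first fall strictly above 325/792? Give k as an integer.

k = 2

obs 1: x=1 → posterior Inverse-Gamma(6, 15/8)
obs 2: x=3/2 → posterior Inverse-Gamma(13/2, 19/8)
obs 3: x=-2 → posterior Inverse-Gamma(7, 11/2)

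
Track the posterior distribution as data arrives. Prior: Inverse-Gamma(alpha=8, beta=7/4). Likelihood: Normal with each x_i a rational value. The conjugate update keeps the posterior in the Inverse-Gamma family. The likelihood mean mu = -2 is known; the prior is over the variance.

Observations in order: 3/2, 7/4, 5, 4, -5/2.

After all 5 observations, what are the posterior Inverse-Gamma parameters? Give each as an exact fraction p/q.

alpha=21/2, beta=1841/32

obs 1: x=3/2 → posterior Inverse-Gamma(17/2, 63/8)
obs 2: x=7/4 → posterior Inverse-Gamma(9, 477/32)
obs 3: x=5 → posterior Inverse-Gamma(19/2, 1261/32)
obs 4: x=4 → posterior Inverse-Gamma(10, 1837/32)
obs 5: x=-5/2 → posterior Inverse-Gamma(21/2, 1841/32)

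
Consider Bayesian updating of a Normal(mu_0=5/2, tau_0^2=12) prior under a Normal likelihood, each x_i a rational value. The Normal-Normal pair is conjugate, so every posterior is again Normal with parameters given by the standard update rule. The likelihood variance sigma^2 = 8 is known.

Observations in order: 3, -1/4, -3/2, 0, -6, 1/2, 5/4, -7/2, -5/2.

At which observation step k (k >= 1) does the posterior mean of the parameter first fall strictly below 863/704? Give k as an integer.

obs 1: x=3 → posterior Normal(14/5, 24/5)
obs 2: x=-1/4 → posterior Normal(53/32, 3)
obs 3: x=-3/2 → posterior Normal(35/44, 24/11)
obs 4: x=0 → posterior Normal(5/8, 12/7)
obs 5: x=-6 → posterior Normal(-37/68, 24/17)
obs 6: x=1/2 → posterior Normal(-31/80, 6/5)
obs 7: x=5/4 → posterior Normal(-4/23, 24/23)
obs 8: x=-7/2 → posterior Normal(-29/52, 12/13)
obs 9: x=-5/2 → posterior Normal(-22/29, 24/29)

k = 3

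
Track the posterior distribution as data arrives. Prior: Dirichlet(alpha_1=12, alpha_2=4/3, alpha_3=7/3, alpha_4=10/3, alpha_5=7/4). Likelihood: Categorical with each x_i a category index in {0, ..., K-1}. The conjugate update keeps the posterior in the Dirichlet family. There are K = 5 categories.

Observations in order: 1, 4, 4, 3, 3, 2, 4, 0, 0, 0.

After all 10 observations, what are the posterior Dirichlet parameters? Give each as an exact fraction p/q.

alpha_1=15, alpha_2=7/3, alpha_3=10/3, alpha_4=16/3, alpha_5=19/4

obs 1: x=1 → posterior Dirichlet(12, 7/3, 7/3, 10/3, 7/4)
obs 2: x=4 → posterior Dirichlet(12, 7/3, 7/3, 10/3, 11/4)
obs 3: x=4 → posterior Dirichlet(12, 7/3, 7/3, 10/3, 15/4)
obs 4: x=3 → posterior Dirichlet(12, 7/3, 7/3, 13/3, 15/4)
obs 5: x=3 → posterior Dirichlet(12, 7/3, 7/3, 16/3, 15/4)
obs 6: x=2 → posterior Dirichlet(12, 7/3, 10/3, 16/3, 15/4)
obs 7: x=4 → posterior Dirichlet(12, 7/3, 10/3, 16/3, 19/4)
obs 8: x=0 → posterior Dirichlet(13, 7/3, 10/3, 16/3, 19/4)
obs 9: x=0 → posterior Dirichlet(14, 7/3, 10/3, 16/3, 19/4)
obs 10: x=0 → posterior Dirichlet(15, 7/3, 10/3, 16/3, 19/4)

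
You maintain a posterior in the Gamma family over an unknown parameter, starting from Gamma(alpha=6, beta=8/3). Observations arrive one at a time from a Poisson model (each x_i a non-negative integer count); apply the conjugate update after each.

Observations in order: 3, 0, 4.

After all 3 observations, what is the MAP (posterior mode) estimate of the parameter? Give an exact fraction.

obs 1: x=3 → posterior Gamma(9, 11/3)
obs 2: x=0 → posterior Gamma(9, 14/3)
obs 3: x=4 → posterior Gamma(13, 17/3)

36/17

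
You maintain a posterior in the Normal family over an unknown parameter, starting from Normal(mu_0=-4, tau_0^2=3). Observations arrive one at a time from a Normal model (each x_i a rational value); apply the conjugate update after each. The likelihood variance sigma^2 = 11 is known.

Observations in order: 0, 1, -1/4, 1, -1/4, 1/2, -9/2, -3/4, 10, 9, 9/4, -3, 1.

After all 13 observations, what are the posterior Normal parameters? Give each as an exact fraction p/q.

obs 1: x=0 → posterior Normal(-22/7, 33/14)
obs 2: x=1 → posterior Normal(-41/17, 33/17)
obs 3: x=-1/4 → posterior Normal(-167/80, 33/20)
obs 4: x=1 → posterior Normal(-155/92, 33/23)
obs 5: x=-1/4 → posterior Normal(-79/52, 33/26)
obs 6: x=1/2 → posterior Normal(-38/29, 33/29)
obs 7: x=-9/2 → posterior Normal(-103/64, 33/32)
obs 8: x=-3/4 → posterior Normal(-43/28, 33/35)
obs 9: x=10 → posterior Normal(-5/8, 33/38)
obs 10: x=9 → posterior Normal(13/164, 33/41)
obs 11: x=9/4 → posterior Normal(5/22, 3/4)
obs 12: x=-3 → posterior Normal(1/47, 33/47)
obs 13: x=1 → posterior Normal(2/25, 33/50)

mu_0=2/25, tau_0^2=33/50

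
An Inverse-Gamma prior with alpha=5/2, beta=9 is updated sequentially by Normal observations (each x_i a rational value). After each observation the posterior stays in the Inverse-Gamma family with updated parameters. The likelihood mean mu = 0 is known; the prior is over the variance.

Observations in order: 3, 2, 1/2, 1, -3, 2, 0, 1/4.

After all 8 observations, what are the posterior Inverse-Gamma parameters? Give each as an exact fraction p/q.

alpha=13/2, beta=725/32

obs 1: x=3 → posterior Inverse-Gamma(3, 27/2)
obs 2: x=2 → posterior Inverse-Gamma(7/2, 31/2)
obs 3: x=1/2 → posterior Inverse-Gamma(4, 125/8)
obs 4: x=1 → posterior Inverse-Gamma(9/2, 129/8)
obs 5: x=-3 → posterior Inverse-Gamma(5, 165/8)
obs 6: x=2 → posterior Inverse-Gamma(11/2, 181/8)
obs 7: x=0 → posterior Inverse-Gamma(6, 181/8)
obs 8: x=1/4 → posterior Inverse-Gamma(13/2, 725/32)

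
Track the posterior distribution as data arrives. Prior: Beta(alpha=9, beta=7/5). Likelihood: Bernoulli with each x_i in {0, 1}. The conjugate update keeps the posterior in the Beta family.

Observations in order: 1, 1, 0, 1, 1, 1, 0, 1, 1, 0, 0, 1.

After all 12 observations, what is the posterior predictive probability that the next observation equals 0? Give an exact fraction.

obs 1: x=1 → posterior Beta(10, 7/5)
obs 2: x=1 → posterior Beta(11, 7/5)
obs 3: x=0 → posterior Beta(11, 12/5)
obs 4: x=1 → posterior Beta(12, 12/5)
obs 5: x=1 → posterior Beta(13, 12/5)
obs 6: x=1 → posterior Beta(14, 12/5)
obs 7: x=0 → posterior Beta(14, 17/5)
obs 8: x=1 → posterior Beta(15, 17/5)
obs 9: x=1 → posterior Beta(16, 17/5)
obs 10: x=0 → posterior Beta(16, 22/5)
obs 11: x=0 → posterior Beta(16, 27/5)
obs 12: x=1 → posterior Beta(17, 27/5)

27/112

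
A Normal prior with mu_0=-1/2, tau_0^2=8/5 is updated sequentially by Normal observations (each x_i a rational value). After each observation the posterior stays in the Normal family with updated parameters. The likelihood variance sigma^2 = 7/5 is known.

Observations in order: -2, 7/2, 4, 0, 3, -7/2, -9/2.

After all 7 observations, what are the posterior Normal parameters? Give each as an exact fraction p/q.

obs 1: x=-2 → posterior Normal(-13/10, 56/75)
obs 2: x=7/2 → posterior Normal(17/46, 56/115)
obs 3: x=4 → posterior Normal(81/62, 56/155)
obs 4: x=0 → posterior Normal(27/26, 56/195)
obs 5: x=3 → posterior Normal(129/94, 56/235)
obs 6: x=-7/2 → posterior Normal(73/110, 56/275)
obs 7: x=-9/2 → posterior Normal(1/126, 8/45)

mu_0=1/126, tau_0^2=8/45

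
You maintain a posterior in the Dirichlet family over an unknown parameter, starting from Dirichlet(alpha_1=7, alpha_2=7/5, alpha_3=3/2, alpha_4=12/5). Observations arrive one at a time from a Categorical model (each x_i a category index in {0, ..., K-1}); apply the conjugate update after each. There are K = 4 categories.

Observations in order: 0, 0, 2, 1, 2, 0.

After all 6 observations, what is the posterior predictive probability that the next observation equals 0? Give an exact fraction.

obs 1: x=0 → posterior Dirichlet(8, 7/5, 3/2, 12/5)
obs 2: x=0 → posterior Dirichlet(9, 7/5, 3/2, 12/5)
obs 3: x=2 → posterior Dirichlet(9, 7/5, 5/2, 12/5)
obs 4: x=1 → posterior Dirichlet(9, 12/5, 5/2, 12/5)
obs 5: x=2 → posterior Dirichlet(9, 12/5, 7/2, 12/5)
obs 6: x=0 → posterior Dirichlet(10, 12/5, 7/2, 12/5)

100/183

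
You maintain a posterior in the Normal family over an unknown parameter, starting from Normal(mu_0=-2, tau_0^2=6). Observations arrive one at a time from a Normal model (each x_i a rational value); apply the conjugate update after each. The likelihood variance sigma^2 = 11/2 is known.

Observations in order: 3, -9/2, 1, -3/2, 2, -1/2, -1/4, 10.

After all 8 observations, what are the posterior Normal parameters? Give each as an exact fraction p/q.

mu_0=89/107, tau_0^2=66/107

obs 1: x=3 → posterior Normal(14/23, 66/23)
obs 2: x=-9/2 → posterior Normal(-8/7, 66/35)
obs 3: x=1 → posterior Normal(-28/47, 66/47)
obs 4: x=-3/2 → posterior Normal(-46/59, 66/59)
obs 5: x=2 → posterior Normal(-22/71, 66/71)
obs 6: x=-1/2 → posterior Normal(-28/83, 66/83)
obs 7: x=-1/4 → posterior Normal(-31/95, 66/95)
obs 8: x=10 → posterior Normal(89/107, 66/107)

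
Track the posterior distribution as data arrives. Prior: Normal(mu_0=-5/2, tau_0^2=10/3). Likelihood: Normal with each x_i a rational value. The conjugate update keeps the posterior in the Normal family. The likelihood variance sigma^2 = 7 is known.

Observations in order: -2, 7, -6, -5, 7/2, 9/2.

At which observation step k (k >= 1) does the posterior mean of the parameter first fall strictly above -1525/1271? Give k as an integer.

obs 1: x=-2 → posterior Normal(-145/62, 70/31)
obs 2: x=7 → posterior Normal(-5/82, 70/41)
obs 3: x=-6 → posterior Normal(-125/102, 70/51)
obs 4: x=-5 → posterior Normal(-225/122, 70/61)
obs 5: x=7/2 → posterior Normal(-155/142, 70/71)
obs 6: x=9/2 → posterior Normal(-65/162, 70/81)

k = 2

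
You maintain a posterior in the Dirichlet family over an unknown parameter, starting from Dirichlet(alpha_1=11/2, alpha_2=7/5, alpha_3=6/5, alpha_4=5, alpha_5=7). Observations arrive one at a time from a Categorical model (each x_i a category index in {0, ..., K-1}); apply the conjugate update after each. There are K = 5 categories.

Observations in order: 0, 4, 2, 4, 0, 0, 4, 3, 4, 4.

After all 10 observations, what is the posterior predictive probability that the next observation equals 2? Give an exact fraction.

22/301

obs 1: x=0 → posterior Dirichlet(13/2, 7/5, 6/5, 5, 7)
obs 2: x=4 → posterior Dirichlet(13/2, 7/5, 6/5, 5, 8)
obs 3: x=2 → posterior Dirichlet(13/2, 7/5, 11/5, 5, 8)
obs 4: x=4 → posterior Dirichlet(13/2, 7/5, 11/5, 5, 9)
obs 5: x=0 → posterior Dirichlet(15/2, 7/5, 11/5, 5, 9)
obs 6: x=0 → posterior Dirichlet(17/2, 7/5, 11/5, 5, 9)
obs 7: x=4 → posterior Dirichlet(17/2, 7/5, 11/5, 5, 10)
obs 8: x=3 → posterior Dirichlet(17/2, 7/5, 11/5, 6, 10)
obs 9: x=4 → posterior Dirichlet(17/2, 7/5, 11/5, 6, 11)
obs 10: x=4 → posterior Dirichlet(17/2, 7/5, 11/5, 6, 12)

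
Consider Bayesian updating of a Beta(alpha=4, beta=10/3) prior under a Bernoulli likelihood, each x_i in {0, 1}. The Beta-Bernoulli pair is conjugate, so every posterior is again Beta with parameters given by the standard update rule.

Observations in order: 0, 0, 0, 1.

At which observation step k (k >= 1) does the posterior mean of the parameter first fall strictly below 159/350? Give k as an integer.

k = 2

obs 1: x=0 → posterior Beta(4, 13/3)
obs 2: x=0 → posterior Beta(4, 16/3)
obs 3: x=0 → posterior Beta(4, 19/3)
obs 4: x=1 → posterior Beta(5, 19/3)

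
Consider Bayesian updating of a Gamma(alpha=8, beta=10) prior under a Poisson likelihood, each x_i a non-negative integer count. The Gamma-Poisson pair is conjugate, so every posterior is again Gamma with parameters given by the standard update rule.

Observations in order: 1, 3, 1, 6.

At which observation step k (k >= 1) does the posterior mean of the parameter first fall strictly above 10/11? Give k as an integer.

k = 2

obs 1: x=1 → posterior Gamma(9, 11)
obs 2: x=3 → posterior Gamma(12, 12)
obs 3: x=1 → posterior Gamma(13, 13)
obs 4: x=6 → posterior Gamma(19, 14)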